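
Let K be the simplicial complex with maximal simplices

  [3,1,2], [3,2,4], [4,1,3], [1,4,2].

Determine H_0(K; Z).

H_0 ≅ Z.

Fix the vertex order 1 < 2 < 3 < 4 and write every simplex with vertices in increasing order. Then dim K = 2 and the simplices of K are:

  0-simplices (4): [1], [2], [3], [4]
  1-simplices (6): [1,2], [1,3], [1,4], [2,3], [2,4], [3,4]
  2-simplices (4): [1,2,3], [1,2,4], [1,3,4], [2,3,4]

giving chain groups C_0 ≅ Z^4, C_1 ≅ Z^6, C_2 ≅ Z^4.

∂_1: C_1 → C_0 maps an edge to its endpoints' difference, ∂[p,q] = q − p. For instance
  ∂[1,2] = [2] − [1].
This gives a 4×6 integer matrix of rank 3; reducing to Smith normal form yields diagonal entries (1,1,1).

∂_2: C_2 → C_1 sends each 2-simplex [p,q,r] to [q,r] − [p,r] + [p,q]. For instance
  ∂[1,2,4] = [2,4] − [1,4] + [1,2],
  ∂[2,3,4] = [3,4] − [2,4] + [2,3].
The resulting 6×4 matrix has rank 3, and its Smith normal form has invariant factors (1,1,1).

Now H_k = ker ∂_k / im ∂_{k+1}, so:

  H_0: rank C_0 − rank ∂_1 = 4 − 3 = 1, and the invariant factors of ∂_1 are all 1, so H_0 = Z.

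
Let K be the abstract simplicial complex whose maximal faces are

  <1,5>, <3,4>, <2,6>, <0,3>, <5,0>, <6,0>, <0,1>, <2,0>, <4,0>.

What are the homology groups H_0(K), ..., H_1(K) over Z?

H_0 ≅ Z,  H_1 ≅ Z^3.

Order the vertices as 0 < 1 < 2 < 3 < 4 < 5 < 6. Listing each simplex with vertices in this order, K has dimension 1 with simplices:

  0-simplices (7): [0], [1], [2], [3], [4], [5], [6]
  1-simplices (9): [0,1], [0,2], [0,3], [0,4], [0,5], [0,6], [1,5], [2,6], [3,4]

Hence C_0 ≅ Z^7, C_1 ≅ Z^9.

∂_1: C_1 → C_0 sends each edge [p,q] (with p < q) to q − p. For instance
  ∂[0,1] = [1] − [0].
As a 7×9 matrix over Z this has rank 6, with invariant factors (1,1,1,1,1,1).

From H_k ≅ ker(∂_k) / im(∂_{k+1}) we obtain:

  H_0: rank C_0 − rank ∂_1 = 7 − 6 = 1, and the invariant factors of ∂_1 are all 1, so H_0 ≅ Z.
  H_1: rank ker ∂_1 − rank ∂_2 = (9 − 6) − 0 = 3, and there is no ∂_2, so H_1 ≅ Z^3.

As a check, the Euler characteristic is 7 − 9 = -2, which agrees with 1 − 3 = -2.
(K is a triangulation of a wedge of 3 circles.)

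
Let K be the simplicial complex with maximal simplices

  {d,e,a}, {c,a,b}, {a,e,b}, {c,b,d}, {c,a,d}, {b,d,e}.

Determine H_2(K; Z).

Order the vertices as a < b < c < d < e. Listing each simplex with vertices in this order, K has dimension 2 with simplices:

  0-simplices (5): a, b, c, d, e
  1-simplices (9): ab, ac, ad, ae, bc, bd, be, cd, de
  2-simplices (6): abc, abe, acd, ade, bcd, bde

giving chain groups C_0 ≅ Z^5, C_1 ≅ Z^9, C_2 ≅ Z^6.

∂_1: C_1 → C_0 maps an edge to its endpoints' difference, ∂[p,q] = q − p. For instance
  ∂ae = e − a.
As a 5×9 matrix over Z this has rank 4, with invariant factors (1,1,1,1).

The boundary map ∂_2: C_2 → C_1 sends each 2-simplex [p,q,r] to [q,r] − [p,r] + [p,q]. For instance
  ∂abc = bc − ac + ab,
  ∂acd = cd − ad + ac.
The 9×6 boundary matrix has rank 5 and Smith normal form diag(1,1,1,1,1).

From H_k ≅ ker(∂_k) / im(∂_{k+1}) we obtain:

  H_2: rank ker ∂_2 − rank ∂_3 = (6 − 5) − 0 = 1, and there is no ∂_3, so H_2 ≅ Z.

H_2 = Z.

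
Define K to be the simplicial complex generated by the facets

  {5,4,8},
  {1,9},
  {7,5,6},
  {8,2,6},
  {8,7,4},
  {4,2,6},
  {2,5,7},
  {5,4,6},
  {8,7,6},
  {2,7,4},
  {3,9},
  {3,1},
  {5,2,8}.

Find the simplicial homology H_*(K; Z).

Take the total order 1 < 2 < 3 < 4 < 5 < 6 < 7 < 8 < 9 on the vertex set. Then K (dimension 2) consists of the simplices:

  0-simplices (9): [1], [2], [3], [4], [5], [6], [7], [8], [9]
  1-simplices (18): [1,3], [1,9], [2,4], [2,5], [2,6], [2,7], [2,8], [3,9], [4,5], [4,6], [4,7], [4,8], [5,6], [5,7], [5,8], [6,7], [6,8], [7,8]
  2-simplices (10): [2,4,6], [2,4,7], [2,5,7], [2,5,8], [2,6,8], [4,5,6], [4,5,8], [4,7,8], [5,6,7], [6,7,8]

giving chain groups C_0 ≅ Z^9, C_1 ≅ Z^18, C_2 ≅ Z^10.

∂_1: C_1 → C_0 sends each edge [p,q] (with p < q) to q − p. For instance
  ∂[5,7] = [7] − [5].
As a 9×18 matrix over Z this has rank 7, with invariant factors (1,1,1,1,1,1,1).

The boundary map ∂_2: C_2 → C_1 sends each 2-simplex [p,q,r] to [q,r] − [p,r] + [p,q]. For instance
  ∂[2,4,6] = [4,6] − [2,6] + [2,4],
  ∂[4,7,8] = [7,8] − [4,8] + [4,7].
The 18×10 boundary matrix has rank 10 and Smith normal form diag(1,1,1,1,1,1,1,1,1,2).

Now H_k = ker ∂_k / im ∂_{k+1}, so:

  H_0: rank C_0 − rank ∂_1 = 9 − 7 = 2, and the invariant factors of ∂_1 are all 1, so H_0 = Z^2.
  H_1: rank ker ∂_1 − rank ∂_2 = (18 − 7) − 10 = 1, and ∂_2 has invariant factor 2 > 1, so H_1 = Z × Z/2.
  H_2: rank ker ∂_2 − rank ∂_3 = (10 − 10) − 0 = 0, and there is no ∂_3, so H_2 = 0.

As a check, the Euler characteristic is 9 − 18 + 10 = 1, which agrees with 2 − 1 + 0 = 1.

H_0 ≅ Z^2,  H_1 ≅ Z × Z/2,  H_2 = 0.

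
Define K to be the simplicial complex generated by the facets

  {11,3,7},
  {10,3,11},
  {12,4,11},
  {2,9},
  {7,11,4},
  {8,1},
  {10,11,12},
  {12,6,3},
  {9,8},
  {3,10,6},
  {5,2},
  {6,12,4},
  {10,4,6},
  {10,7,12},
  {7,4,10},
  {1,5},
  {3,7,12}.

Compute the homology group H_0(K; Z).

H_0 ≅ Z^2.

Order the vertices as 1 < 2 < 3 < 4 < 5 < 6 < 7 < 8 < 9 < 10 < 11 < 12. Listing each simplex with vertices in this order, K has dimension 2 with simplices:

  0-simplices (12): [1], [2], [3], [4], [5], [6], [7], [8], [9], [10], [11], [12]
  1-simplices (23): (23 of them)
  2-simplices (12): [3,6,10], [3,6,12], [3,7,11], [3,7,12], [3,10,11], [4,6,10], [4,6,12], [4,7,10], [4,7,11], [4,11,12], [7,10,12], [10,11,12]

giving chain groups C_0 ≅ Z^12, C_1 ≅ Z^23, C_2 ≅ Z^12.

∂_1: C_1 → C_0 is given by ∂[p,q] = [q] − [p]. For instance
  ∂[7,12] = [12] − [7].
As a 12×23 matrix over Z this has rank 10, with invariant factors (1,1,1,1,1,1,1,1,1,1).

The boundary map ∂_2: C_2 → C_1 acts by ∂[p,q,r] = [q,r] − [p,r] + [p,q]. For instance
  ∂[10,11,12] = [11,12] − [10,12] + [10,11],
  ∂[4,11,12] = [11,12] − [4,12] + [4,11].
The resulting 23×12 matrix has rank 12, and its Smith normal form has invariant factors (1,1,1,1,1,1,1,1,1,1,1,2).

Computing H_k = (kernel of ∂_k) / (image of ∂_{k+1}):

  H_0: rank C_0 − rank ∂_1 = 12 − 10 = 2, and the invariant factors of ∂_1 are all 1, so H_0 ≅ Z^2.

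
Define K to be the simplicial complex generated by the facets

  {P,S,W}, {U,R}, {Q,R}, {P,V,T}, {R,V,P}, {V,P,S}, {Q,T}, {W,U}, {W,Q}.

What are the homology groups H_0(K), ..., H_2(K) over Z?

We work with the vertex ordering P < Q < R < S < T < U < V < W. The simplices of K, each written with vertices in increasing order, are:

  0-simplices (8): P, Q, R, S, T, U, V, W
  1-simplices (14): PR, PS, PT, PV, PW, QR, QT, QW, RU, RV, SV, SW, TV, UW
  2-simplices (4): PRV, PSV, PSW, PTV

Hence C_0 ≅ Z^8, C_1 ≅ Z^14, C_2 ≅ Z^4.

∂_1: C_1 → C_0 is given by ∂[p,q] = [q] − [p].
This gives a 8×14 integer matrix of rank 7; reducing to Smith normal form yields diagonal entries (1,1,1,1,1,1,1).

∂_2: C_2 → C_1 sends each 2-simplex [p,q,r] to [q,r] − [p,r] + [p,q]. For instance
  ∂PTV = TV − PV + PT,
  ∂PSW = SW − PW + PS.
The resulting 14×4 matrix has rank 4, and its Smith normal form has invariant factors (1,1,1,1).

From H_k ≅ ker(∂_k) / im(∂_{k+1}) we obtain:

  H_0: rank C_0 − rank ∂_1 = 8 − 7 = 1, and the invariant factors of ∂_1 are all 1, so H_0 = Z.
  H_1: rank ker ∂_1 − rank ∂_2 = (14 − 7) − 4 = 3, and the invariant factors of ∂_2 are all 1, so H_1 = Z^3.
  H_2: rank ker ∂_2 − rank ∂_3 = (4 − 4) − 0 = 0, and there is no ∂_3, so H_2 = 0.

As a check, the Euler characteristic is 8 − 14 + 4 = -2, which agrees with 1 − 3 + 0 = -2.

H_0 ≅ Z,  H_1 ≅ Z^3,  H_2 = 0.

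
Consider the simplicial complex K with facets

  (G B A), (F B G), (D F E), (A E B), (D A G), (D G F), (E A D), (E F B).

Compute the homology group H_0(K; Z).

H_0 ≅ Z.

We work with the vertex ordering A < B < D < E < F < G. The simplices of K, each written with vertices in increasing order, are:

  0-simplices (6): A, B, D, E, F, G
  1-simplices (12): AB, AD, AE, AG, BE, BF, BG, DE, DF, DG, EF, FG
  2-simplices (8): ABE, ABG, ADE, ADG, BEF, BFG, DEF, DFG

Hence C_0 ≅ Z^6, C_1 ≅ Z^12, C_2 ≅ Z^8.

∂_1: C_1 → C_0 is given by ∂[p,q] = [q] − [p]. For instance
  ∂DF = F − D.
This gives a 6×12 integer matrix of rank 5; reducing to Smith normal form yields diagonal entries (1,1,1,1,1).

∂_2: C_2 → C_1 acts by ∂[p,q,r] = [q,r] − [p,r] + [p,q]. For instance
  ∂ADE = DE − AE + AD,
  ∂ABG = BG − AG + AB.
The resulting 12×8 matrix has rank 7, and its Smith normal form has invariant factors (1,1,1,1,1,1,1).

Computing H_k = (kernel of ∂_k) / (image of ∂_{k+1}):

  H_0: rank C_0 − rank ∂_1 = 6 − 5 = 1, and the invariant factors of ∂_1 are all 1, so H_0 = Z.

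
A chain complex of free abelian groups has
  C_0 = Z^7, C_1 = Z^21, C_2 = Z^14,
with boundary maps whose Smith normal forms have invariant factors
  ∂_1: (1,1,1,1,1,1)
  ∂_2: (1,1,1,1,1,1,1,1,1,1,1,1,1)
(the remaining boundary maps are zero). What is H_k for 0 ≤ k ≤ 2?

H_0 = Z,  H_1 = Z^2,  H_2 = Z.

H_0: b_0 = 7 − 0 − 6 = 1; torsion from ∂_1 factors > 1: none. So H_0 = Z.
H_1: b_1 = 21 − 6 − 13 = 2; torsion from ∂_2 factors > 1: none. So H_1 = Z^2.
H_2: b_2 = 14 − 13 − 0 = 1; torsion from ∂_3 factors > 1: none. So H_2 = Z.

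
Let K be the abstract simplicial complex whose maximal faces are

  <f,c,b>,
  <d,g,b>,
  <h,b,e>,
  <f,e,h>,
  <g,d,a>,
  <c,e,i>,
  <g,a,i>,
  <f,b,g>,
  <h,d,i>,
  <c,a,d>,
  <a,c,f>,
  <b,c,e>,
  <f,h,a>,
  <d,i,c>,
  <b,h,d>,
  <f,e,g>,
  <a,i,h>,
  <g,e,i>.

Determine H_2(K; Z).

H_2 ≅ 0.

K has 9 vertices, 27 edges, 18 triangles.
rank ∂_2 = 18, rank ∂_3 = 0 ⇒ b_2 = 18 − 18 − 0 = 0. So H_2 ≅ 0.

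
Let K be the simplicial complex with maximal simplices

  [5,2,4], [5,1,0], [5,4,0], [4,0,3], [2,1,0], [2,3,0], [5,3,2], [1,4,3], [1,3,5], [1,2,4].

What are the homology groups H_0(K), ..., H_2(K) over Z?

H_0 = Z,  H_1 = Z/2Z,  H_2 = 0.

Order the vertices as 0 < 1 < 2 < 3 < 4 < 5. Listing each simplex with vertices in this order, K has dimension 2 with simplices:

  0-simplices (6): [0], [1], [2], [3], [4], [5]
  1-simplices (15): [0,1], [0,2], [0,3], [0,4], [0,5], [1,2], [1,3], [1,4], [1,5], [2,3], [2,4], [2,5], [3,4], [3,5], [4,5]
  2-simplices (10): [0,1,2], [0,1,5], [0,2,3], [0,3,4], [0,4,5], [1,2,4], [1,3,4], [1,3,5], [2,3,5], [2,4,5]

giving chain groups C_0 ≅ Z^6, C_1 ≅ Z^15, C_2 ≅ Z^10.

The boundary map ∂_1: C_1 → C_0 maps an edge to its endpoints' difference, ∂[p,q] = q − p.
As a 6×15 matrix over Z this has rank 5, with invariant factors (1,1,1,1,1).

Boundary ∂_2: C_2 → C_1 maps a triangle to the signed sum of its edges. For instance
  ∂[0,1,5] = [1,5] − [0,5] + [0,1],
  ∂[2,3,5] = [3,5] − [2,5] + [2,3].
The 15×10 boundary matrix has rank 10 and Smith normal form diag(1,1,1,1,1,1,1,1,1,2).

Now H_k = ker ∂_k / im ∂_{k+1}, so:

  H_0: rank C_0 − rank ∂_1 = 6 − 5 = 1, and the invariant factors of ∂_1 are all 1, so H_0 = Z.
  H_1: rank ker ∂_1 − rank ∂_2 = (15 − 5) − 10 = 0, and ∂_2 has invariant factor 2 > 1, so H_1 = Z/2Z.
  H_2: rank ker ∂_2 − rank ∂_3 = (10 − 10) − 0 = 0, and there is no ∂_3, so H_2 = 0.

As a check, the Euler characteristic is 6 − 15 + 10 = 1, which agrees with 1 − 0 + 0 = 1.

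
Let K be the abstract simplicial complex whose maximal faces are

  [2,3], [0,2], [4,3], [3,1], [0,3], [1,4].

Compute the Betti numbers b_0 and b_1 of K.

We work with the vertex ordering 0 < 1 < 2 < 3 < 4. The simplices of K, each written with vertices in increasing order, are:

  0-simplices (5): [0], [1], [2], [3], [4]
  1-simplices (6): [0,2], [0,3], [1,3], [1,4], [2,3], [3,4]

Hence C_0 ≅ Z^5, C_1 ≅ Z^6.

Boundary ∂_1: C_1 → C_0 is given by ∂[p,q] = [q] − [p].
The 5×6 boundary matrix has rank 4 and Smith normal form diag(1,1,1,1).

Reading off H_k = ker ∂_k / im ∂_{k+1}:

  H_0: rank C_0 − rank ∂_1 = 5 − 4 = 1, and the invariant factors of ∂_1 are all 1, so H_0 = Z.
  H_1: rank ker ∂_1 − rank ∂_2 = (6 − 4) − 0 = 2, and there is no ∂_2, so H_1 = Z^2.

As a check, the Euler characteristic is 5 − 6 = -1, which agrees with 1 − 2 = -1.

Hence the Betti numbers are b_0 = 1, b_1 = 2.

b_0 = 1, b_1 = 2.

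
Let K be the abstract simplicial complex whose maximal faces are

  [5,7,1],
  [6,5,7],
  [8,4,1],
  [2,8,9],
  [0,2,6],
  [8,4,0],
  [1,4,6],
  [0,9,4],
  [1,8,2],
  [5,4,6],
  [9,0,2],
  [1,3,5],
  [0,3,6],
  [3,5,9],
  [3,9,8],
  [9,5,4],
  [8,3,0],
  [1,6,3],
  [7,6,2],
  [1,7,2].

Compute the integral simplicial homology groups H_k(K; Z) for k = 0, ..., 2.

Take the total order 0 < 1 < 2 < 3 < 4 < 5 < 6 < 7 < 8 < 9 on the vertex set. Then K (dimension 2) consists of the simplices:

  0-simplices (10): [0], [1], [2], [3], [4], [5], [6], [7], [8], [9]
  1-simplices (30): (30 of them)
  2-simplices (20): (20 of them)

Hence C_0 ≅ Z^10, C_1 ≅ Z^30, C_2 ≅ Z^20.

Boundary ∂_1: C_1 → C_0 is given by ∂[p,q] = [q] − [p]. For instance
  ∂[2,8] = [8] − [2].
The 10×30 boundary matrix has rank 9 and Smith normal form diag(1,1,1,1,1,1,1,1,1).

Boundary ∂_2: C_2 → C_1 sends each 2-simplex [p,q,r] to [q,r] − [p,r] + [p,q]. For instance
  ∂[0,3,6] = [3,6] − [0,6] + [0,3],
  ∂[1,2,8] = [2,8] − [1,8] + [1,2].
The resulting 30×20 matrix has rank 20, and its Smith normal form has invariant factors (1,1,1,1,1,1,1,1,1,1,1,1,1,1,1,1,1,1,1,2).

Now H_k = ker ∂_k / im ∂_{k+1}, so:

  H_0: rank C_0 − rank ∂_1 = 10 − 9 = 1, and the invariant factors of ∂_1 are all 1, so H_0 ≅ Z.
  H_1: rank ker ∂_1 − rank ∂_2 = (30 − 9) − 20 = 1, and ∂_2 has invariant factor 2 > 1, so H_1 ≅ Z ⊕ Z_2.
  H_2: rank ker ∂_2 − rank ∂_3 = (20 − 20) − 0 = 0, and there is no ∂_3, so H_2 ≅ 0.

As a check, the Euler characteristic is 10 − 30 + 20 = 0, which agrees with 1 − 1 + 0 = 0.
(K is a triangulation of the Klein bottle.)

H_0 ≅ Z,  H_1 ≅ Z ⊕ Z_2,  H_2 = 0.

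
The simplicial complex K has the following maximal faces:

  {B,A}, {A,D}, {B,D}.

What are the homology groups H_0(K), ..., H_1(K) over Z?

We work with the vertex ordering A < B < D. The simplices of K, each written with vertices in increasing order, are:

  0-simplices (3): A, B, D
  1-simplices (3): AB, AD, BD

giving chain groups C_0 ≅ Z^3, C_1 ≅ Z^3.

The boundary map ∂_1: C_1 → C_0 sends each edge [p,q] (with p < q) to q − p.
This gives a 3×3 integer matrix of rank 2; reducing to Smith normal form yields diagonal entries (1,1).

Reading off H_k = ker ∂_k / im ∂_{k+1}:

  H_0: rank C_0 − rank ∂_1 = 3 − 2 = 1, and the invariant factors of ∂_1 are all 1, so H_0 ≅ Z.
  H_1: rank ker ∂_1 − rank ∂_2 = (3 − 2) − 0 = 1, and there is no ∂_2, so H_1 ≅ Z.

As a check, the Euler characteristic is 3 − 3 = 0, which agrees with 1 − 1 = 0.
(K is a triangulation of the circle S^1.)

H_0 = Z,  H_1 = Z.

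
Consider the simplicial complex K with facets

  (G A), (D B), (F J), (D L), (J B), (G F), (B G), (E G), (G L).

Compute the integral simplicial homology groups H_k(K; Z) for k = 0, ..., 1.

We work with the vertex ordering A < B < D < E < F < G < J < L. The simplices of K, each written with vertices in increasing order, are:

  0-simplices (8): A, B, D, E, F, G, J, L
  1-simplices (9): AG, BD, BG, BJ, DL, EG, FG, FJ, GL

giving chain groups C_0 ≅ Z^8, C_1 ≅ Z^9.

Boundary ∂_1: C_1 → C_0 sends each edge [p,q] (with p < q) to q − p. For instance
  ∂GL = L − G.
The resulting 8×9 matrix has rank 7, and its Smith normal form has invariant factors (1,1,1,1,1,1,1).

Computing H_k = (kernel of ∂_k) / (image of ∂_{k+1}):

  H_0: rank C_0 − rank ∂_1 = 8 − 7 = 1, and the invariant factors of ∂_1 are all 1, so H_0 = Z.
  H_1: rank ker ∂_1 − rank ∂_2 = (9 − 7) − 0 = 2, and there is no ∂_2, so H_1 = Z^2.

As a check, the Euler characteristic is 8 − 9 = -1, which agrees with 1 − 2 = -1.

H_0 ≅ Z,  H_1 ≅ Z^2.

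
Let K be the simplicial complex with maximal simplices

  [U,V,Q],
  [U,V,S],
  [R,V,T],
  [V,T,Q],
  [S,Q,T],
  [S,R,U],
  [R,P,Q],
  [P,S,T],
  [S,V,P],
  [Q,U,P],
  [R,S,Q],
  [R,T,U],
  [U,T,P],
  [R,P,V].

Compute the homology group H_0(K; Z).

Take the total order P < Q < R < S < T < U < V on the vertex set. Then K (dimension 2) consists of the simplices:

  0-simplices (7): P, Q, R, S, T, U, V
  1-simplices (21): PQ, PR, PS, PT, PU, PV, QR, QS, QT, QU, QV, RS, RT, RU, RV, ST, SU, SV, TU, TV, UV
  2-simplices (14): PQR, PQU, PRV, PST, PSV, PTU, QRS, QST, QTV, QUV, RSU, RTU, RTV, SUV

Hence C_0 ≅ Z^7, C_1 ≅ Z^21, C_2 ≅ Z^14.

∂_1: C_1 → C_0 sends each edge [p,q] (with p < q) to q − p. For instance
  ∂TV = V − T.
This gives a 7×21 integer matrix of rank 6; reducing to Smith normal form yields diagonal entries (1,1,1,1,1,1).

Boundary ∂_2: C_2 → C_1 sends each 2-simplex [p,q,r] to [q,r] − [p,r] + [p,q]. For instance
  ∂PSV = SV − PV + PS,
  ∂PQU = QU − PU + PQ.
This gives a 21×14 integer matrix of rank 13; reducing to Smith normal form yields diagonal entries (1,1,1,1,1,1,1,1,1,1,1,1,1).

From H_k ≅ ker(∂_k) / im(∂_{k+1}) we obtain:

  H_0: rank C_0 − rank ∂_1 = 7 − 6 = 1, and the invariant factors of ∂_1 are all 1, so H_0 ≅ Z.

H_0 ≅ Z.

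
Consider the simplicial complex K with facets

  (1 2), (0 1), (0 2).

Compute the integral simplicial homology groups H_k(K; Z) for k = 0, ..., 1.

Take the total order 0 < 1 < 2 on the vertex set. Then K (dimension 1) consists of the simplices:

  0-simplices (3): [0], [1], [2]
  1-simplices (3): [0,1], [0,2], [1,2]

so the chain groups are C_0 ≅ Z^3, C_1 ≅ Z^3.

∂_1: C_1 → C_0 is given by ∂[p,q] = [q] − [p].
The resulting 3×3 matrix has rank 2, and its Smith normal form has invariant factors (1,1).

Now H_k = ker ∂_k / im ∂_{k+1}, so:

  H_0: rank C_0 − rank ∂_1 = 3 − 2 = 1, and the invariant factors of ∂_1 are all 1, so H_0 = Z.
  H_1: rank ker ∂_1 − rank ∂_2 = (3 − 2) − 0 = 1, and there is no ∂_2, so H_1 = Z.

H_0 = Z,  H_1 = Z.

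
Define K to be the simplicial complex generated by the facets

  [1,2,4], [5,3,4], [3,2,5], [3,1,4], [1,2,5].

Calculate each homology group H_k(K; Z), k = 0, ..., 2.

H_0 = Z,  H_1 = Z,  H_2 = 0.

Fix the vertex order 1 < 2 < 3 < 4 < 5 and write every simplex with vertices in increasing order. Then dim K = 2 and the simplices of K are:

  0-simplices (5): [1], [2], [3], [4], [5]
  1-simplices (10): [1,2], [1,3], [1,4], [1,5], [2,3], [2,4], [2,5], [3,4], [3,5], [4,5]
  2-simplices (5): [1,2,4], [1,2,5], [1,3,4], [2,3,5], [3,4,5]

so the chain groups are C_0 ≅ Z^5, C_1 ≅ Z^10, C_2 ≅ Z^5.

The boundary map ∂_1: C_1 → C_0 is given by ∂[p,q] = [q] − [p]. For instance
  ∂[4,5] = [5] − [4].
This gives a 5×10 integer matrix of rank 4; reducing to Smith normal form yields diagonal entries (1,1,1,1).

The boundary map ∂_2: C_2 → C_1 maps a triangle to the signed sum of its edges. For instance
  ∂[1,3,4] = [3,4] − [1,4] + [1,3],
  ∂[3,4,5] = [4,5] − [3,5] + [3,4].
The resulting 10×5 matrix has rank 5, and its Smith normal form has invariant factors (1,1,1,1,1).

From H_k ≅ ker(∂_k) / im(∂_{k+1}) we obtain:

  H_0: rank C_0 − rank ∂_1 = 5 − 4 = 1, and the invariant factors of ∂_1 are all 1, so H_0 ≅ Z.
  H_1: rank ker ∂_1 − rank ∂_2 = (10 − 4) − 5 = 1, and the invariant factors of ∂_2 are all 1, so H_1 ≅ Z.
  H_2: rank ker ∂_2 − rank ∂_3 = (5 − 5) − 0 = 0, and there is no ∂_3, so H_2 ≅ 0.

As a check, the Euler characteristic is 5 − 10 + 5 = 0, which agrees with 1 − 1 + 0 = 0.
(K is a triangulation of the Möbius band.)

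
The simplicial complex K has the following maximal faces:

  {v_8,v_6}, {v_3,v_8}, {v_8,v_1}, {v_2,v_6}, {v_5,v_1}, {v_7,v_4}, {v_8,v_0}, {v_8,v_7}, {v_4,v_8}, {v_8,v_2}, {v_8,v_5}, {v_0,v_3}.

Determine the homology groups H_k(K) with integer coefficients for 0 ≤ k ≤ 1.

Fix the vertex order v_0 < v_1 < v_2 < v_3 < v_4 < v_5 < v_6 < v_7 < v_8 and write every simplex with vertices in increasing order. Then dim K = 1 and the simplices of K are:

  0-simplices (9): [v_0], [v_1], [v_2], [v_3], [v_4], [v_5], [v_6], [v_7], [v_8]
  1-simplices (12): [v_0,v_3], [v_0,v_8], [v_1,v_5], [v_1,v_8], [v_2,v_6], [v_2,v_8], [v_3,v_8], [v_4,v_7], [v_4,v_8], [v_5,v_8], [v_6,v_8], [v_7,v_8]

so the chain groups are C_0 ≅ Z^9, C_1 ≅ Z^12.

Boundary ∂_1: C_1 → C_0 maps an edge to its endpoints' difference, ∂[p,q] = q − p.
This gives a 9×12 integer matrix of rank 8; reducing to Smith normal form yields diagonal entries (1,1,1,1,1,1,1,1).

Now H_k = ker ∂_k / im ∂_{k+1}, so:

  H_0: rank C_0 − rank ∂_1 = 9 − 8 = 1, and the invariant factors of ∂_1 are all 1, so H_0 = Z.
  H_1: rank ker ∂_1 − rank ∂_2 = (12 − 8) − 0 = 4, and there is no ∂_2, so H_1 = Z^4.

H_0 ≅ Z,  H_1 ≅ Z^4.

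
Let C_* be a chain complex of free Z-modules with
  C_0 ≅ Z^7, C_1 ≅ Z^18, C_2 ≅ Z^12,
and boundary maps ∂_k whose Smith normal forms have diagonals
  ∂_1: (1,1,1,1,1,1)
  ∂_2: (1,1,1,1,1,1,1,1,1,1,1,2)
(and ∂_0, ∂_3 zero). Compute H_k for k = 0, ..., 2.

H_0 ≅ Z,  H_1 ≅ Z_2,  H_2 = 0.

H_0: b_0 = 7 − 0 − 6 = 1; torsion from ∂_1 factors > 1: none. So H_0 ≅ Z.
H_1: b_1 = 18 − 6 − 12 = 0; torsion from ∂_2 factors > 1: [2]. So H_1 ≅ Z_2.
H_2: b_2 = 12 − 12 − 0 = 0; torsion from ∂_3 factors > 1: none. So H_2 ≅ 0.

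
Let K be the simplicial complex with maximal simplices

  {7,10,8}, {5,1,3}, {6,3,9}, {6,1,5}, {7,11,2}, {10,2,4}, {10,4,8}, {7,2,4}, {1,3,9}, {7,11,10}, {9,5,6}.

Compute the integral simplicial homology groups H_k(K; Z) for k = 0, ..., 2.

K has 11 vertices, 22 edges, 11 triangles.
rank ∂_0 = 0, rank ∂_1 = 9 ⇒ b_0 = 11 − 0 − 9 = 2; all invariant factors of ∂_1 are 1 so no torsion. So H_0 = Z^2.
rank ∂_1 = 9, rank ∂_2 = 11 ⇒ b_1 = 22 − 9 − 11 = 2; all invariant factors of ∂_2 are 1 so no torsion. So H_1 = Z^2.
rank ∂_2 = 11, rank ∂_3 = 0 ⇒ b_2 = 11 − 11 − 0 = 0. So H_2 = 0.

H_0 ≅ Z^2,  H_1 ≅ Z^2,  H_2 = 0.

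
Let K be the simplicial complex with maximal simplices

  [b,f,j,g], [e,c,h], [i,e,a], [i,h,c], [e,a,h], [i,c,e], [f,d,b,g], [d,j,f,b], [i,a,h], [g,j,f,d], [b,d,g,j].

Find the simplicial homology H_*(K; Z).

H_0 = Z^2,  H_1 = 0,  H_2 = Z,  H_3 = Z.

Order the vertices as a < b < c < d < e < f < g < h < i < j. Listing each simplex with vertices in this order, K has dimension 3 with simplices:

  0-simplices (10): a, b, c, d, e, f, g, h, i, j
  1-simplices (19): ae, ah, ai, bd, bf, bg, bj, ce, ch, ci, df, dg, dj, eh, ei, fg, fj, gj, hi
  2-simplices (16): aeh, aei, ahi, bdf, bdg, bdj, bfg, bfj, bgj, ceh, cei, chi, dfg, dfj, dgj, fgj
  3-simplices (5): bdfg, bdfj, bdgj, bfgj, dfgj

Hence C_0 ≅ Z^10, C_1 ≅ Z^19, C_2 ≅ Z^16, C_3 ≅ Z^5.

∂_1: C_1 → C_0 is given by ∂[p,q] = [q] − [p]. For instance
  ∂hi = i − h.
As a 10×19 matrix over Z this has rank 8, with invariant factors (1,1,1,1,1,1,1,1).

Boundary ∂_2: C_2 → C_1 sends each 2-simplex [p,q,r] to [q,r] − [p,r] + [p,q]. For instance
  ∂bdf = df − bf + bd,
  ∂aeh = eh − ah + ae.
The 19×16 boundary matrix has rank 11 and Smith normal form diag(1,1,1,1,1,1,1,1,1,1,1).

Boundary ∂_3: C_3 → C_2 sends each 3-simplex σ to the alternating sum Σ_i (−1)^i (σ with its i-th vertex removed). For instance
  ∂dfgj = fgj − dgj + dfj − dfg,
  ∂bdgj = dgj − bgj + bdj − bdg.
The resulting 16×5 matrix has rank 4, and its Smith normal form has invariant factors (1,1,1,1).

Computing H_k = (kernel of ∂_k) / (image of ∂_{k+1}):

  H_0: rank C_0 − rank ∂_1 = 10 − 8 = 2, and the invariant factors of ∂_1 are all 1, so H_0 ≅ Z^2.
  H_1: rank ker ∂_1 − rank ∂_2 = (19 − 8) − 11 = 0, and the invariant factors of ∂_2 are all 1, so H_1 ≅ 0.
  H_2: rank ker ∂_2 − rank ∂_3 = (16 − 11) − 4 = 1, and the invariant factors of ∂_3 are all 1, so H_2 ≅ Z.
  H_3: rank ker ∂_3 − rank ∂_4 = (5 − 4) − 0 = 1, and there is no ∂_4, so H_3 ≅ Z.

(K is a triangulation of the disjoint union of the 2-sphere S^2 and the 3-sphere S^3.)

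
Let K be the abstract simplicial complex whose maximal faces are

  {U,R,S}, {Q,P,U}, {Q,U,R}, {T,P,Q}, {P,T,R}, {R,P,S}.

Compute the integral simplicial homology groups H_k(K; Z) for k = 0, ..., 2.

H_0 = Z,  H_1 = Z,  H_2 = 0.

We work with the vertex ordering P < Q < R < S < T < U. The simplices of K, each written with vertices in increasing order, are:

  0-simplices (6): P, Q, R, S, T, U
  1-simplices (12): PQ, PR, PS, PT, PU, QR, QT, QU, RS, RT, RU, SU
  2-simplices (6): PQT, PQU, PRS, PRT, QRU, RSU

so the chain groups are C_0 ≅ Z^6, C_1 ≅ Z^12, C_2 ≅ Z^6.

The boundary map ∂_1: C_1 → C_0 maps an edge to its endpoints' difference, ∂[p,q] = q − p. For instance
  ∂PR = R − P.
As a 6×12 matrix over Z this has rank 5, with invariant factors (1,1,1,1,1).

Boundary ∂_2: C_2 → C_1 acts by ∂[p,q,r] = [q,r] − [p,r] + [p,q]. For instance
  ∂PRS = RS − PS + PR,
  ∂PQT = QT − PT + PQ.
As a 12×6 matrix over Z this has rank 6, with invariant factors (1,1,1,1,1,1).

Computing H_k = (kernel of ∂_k) / (image of ∂_{k+1}):

  H_0: rank C_0 − rank ∂_1 = 6 − 5 = 1, and the invariant factors of ∂_1 are all 1, so H_0 = Z.
  H_1: rank ker ∂_1 − rank ∂_2 = (12 − 5) − 6 = 1, and the invariant factors of ∂_2 are all 1, so H_1 = Z.
  H_2: rank ker ∂_2 − rank ∂_3 = (6 − 6) − 0 = 0, and there is no ∂_3, so H_2 = 0.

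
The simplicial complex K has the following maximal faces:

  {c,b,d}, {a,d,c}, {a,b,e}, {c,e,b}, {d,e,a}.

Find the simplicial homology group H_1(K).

Order the vertices as a < b < c < d < e. Listing each simplex with vertices in this order, K has dimension 2 with simplices:

  0-simplices (5): a, b, c, d, e
  1-simplices (10): ab, ac, ad, ae, bc, bd, be, cd, ce, de
  2-simplices (5): abe, acd, ade, bcd, bce

Hence C_0 ≅ Z^5, C_1 ≅ Z^10, C_2 ≅ Z^5.

∂_1: C_1 → C_0 sends each edge [p,q] (with p < q) to q − p.
As a 5×10 matrix over Z this has rank 4, with invariant factors (1,1,1,1).

Boundary ∂_2: C_2 → C_1 acts by ∂[p,q,r] = [q,r] − [p,r] + [p,q]. For instance
  ∂ade = de − ae + ad,
  ∂bce = ce − be + bc.
This gives a 10×5 integer matrix of rank 5; reducing to Smith normal form yields diagonal entries (1,1,1,1,1).

Now H_k = ker ∂_k / im ∂_{k+1}, so:

  H_1: rank ker ∂_1 − rank ∂_2 = (10 − 4) − 5 = 1, and the invariant factors of ∂_2 are all 1, so H_1 ≅ Z.

(K is a triangulation of the Möbius band.)

H_1 ≅ Z.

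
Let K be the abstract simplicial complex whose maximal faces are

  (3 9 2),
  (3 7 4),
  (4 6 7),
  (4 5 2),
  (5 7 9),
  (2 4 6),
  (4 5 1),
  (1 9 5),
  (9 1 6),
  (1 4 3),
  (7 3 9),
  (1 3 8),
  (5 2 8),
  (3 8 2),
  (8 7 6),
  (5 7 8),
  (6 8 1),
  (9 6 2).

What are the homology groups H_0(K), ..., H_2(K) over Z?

Take the total order 1 < 2 < 3 < 4 < 5 < 6 < 7 < 8 < 9 on the vertex set. Then K (dimension 2) consists of the simplices:

  0-simplices (9): [1], [2], [3], [4], [5], [6], [7], [8], [9]
  1-simplices (27): (27 of them)
  2-simplices (18): [1,3,4], [1,3,8], [1,4,5], [1,5,9], [1,6,8], [1,6,9], [2,3,8], [2,3,9], [2,4,5], [2,4,6], [2,5,8], [2,6,9], [3,4,7], [3,7,9], [4,6,7], [5,7,8], [5,7,9], [6,7,8]

so the chain groups are C_0 ≅ Z^9, C_1 ≅ Z^27, C_2 ≅ Z^18.

Boundary ∂_1: C_1 → C_0 is given by ∂[p,q] = [q] − [p]. For instance
  ∂[6,8] = [8] − [6].
As a 9×27 matrix over Z this has rank 8, with invariant factors (1,1,1,1,1,1,1,1).

Boundary ∂_2: C_2 → C_1 sends each 2-simplex [p,q,r] to [q,r] − [p,r] + [p,q]. For instance
  ∂[2,6,9] = [6,9] − [2,9] + [2,6],
  ∂[1,6,8] = [6,8] − [1,8] + [1,6].
The resulting 27×18 matrix has rank 17, and its Smith normal form has invariant factors (1,1,1,1,1,1,1,1,1,1,1,1,1,1,1,1,1).

Computing H_k = (kernel of ∂_k) / (image of ∂_{k+1}):

  H_0: rank C_0 − rank ∂_1 = 9 − 8 = 1, and the invariant factors of ∂_1 are all 1, so H_0 = Z.
  H_1: rank ker ∂_1 − rank ∂_2 = (27 − 8) − 17 = 2, and the invariant factors of ∂_2 are all 1, so H_1 = Z^2.
  H_2: rank ker ∂_2 − rank ∂_3 = (18 − 17) − 0 = 1, and there is no ∂_3, so H_2 = Z.

As a check, the Euler characteristic is 9 − 27 + 18 = 0, which agrees with 1 − 2 + 1 = 0.

H_0 ≅ Z,  H_1 ≅ Z^2,  H_2 ≅ Z.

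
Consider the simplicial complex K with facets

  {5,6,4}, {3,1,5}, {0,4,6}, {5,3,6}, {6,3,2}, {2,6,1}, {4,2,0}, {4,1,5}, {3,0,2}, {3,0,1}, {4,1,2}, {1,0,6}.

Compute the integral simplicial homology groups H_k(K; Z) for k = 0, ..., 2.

H_0 ≅ Z,  H_1 ≅ Z/2,  H_2 = 0.

Take the total order 0 < 1 < 2 < 3 < 4 < 5 < 6 on the vertex set. Then K (dimension 2) consists of the simplices:

  0-simplices (7): [0], [1], [2], [3], [4], [5], [6]
  1-simplices (18): [0,1], [0,2], [0,3], [0,4], [0,6], [1,2], [1,3], [1,4], [1,5], [1,6], [2,3], [2,4], [2,6], [3,5], [3,6], [4,5], [4,6], [5,6]
  2-simplices (12): [0,1,3], [0,1,6], [0,2,3], [0,2,4], [0,4,6], [1,2,4], [1,2,6], [1,3,5], [1,4,5], [2,3,6], [3,5,6], [4,5,6]

Hence C_0 ≅ Z^7, C_1 ≅ Z^18, C_2 ≅ Z^12.

The boundary map ∂_1: C_1 → C_0 sends each edge [p,q] (with p < q) to q − p. For instance
  ∂[2,6] = [6] − [2].
As a 7×18 matrix over Z this has rank 6, with invariant factors (1,1,1,1,1,1).

Boundary ∂_2: C_2 → C_1 acts by ∂[p,q,r] = [q,r] − [p,r] + [p,q]. For instance
  ∂[0,2,4] = [2,4] − [0,4] + [0,2],
  ∂[0,2,3] = [2,3] − [0,3] + [0,2].
This gives a 18×12 integer matrix of rank 12; reducing to Smith normal form yields diagonal entries (1,1,1,1,1,1,1,1,1,1,1,2).

Now H_k = ker ∂_k / im ∂_{k+1}, so:

  H_0: rank C_0 − rank ∂_1 = 7 − 6 = 1, and the invariant factors of ∂_1 are all 1, so H_0 ≅ Z.
  H_1: rank ker ∂_1 − rank ∂_2 = (18 − 6) − 12 = 0, and ∂_2 has invariant factor 2 > 1, so H_1 ≅ Z/2.
  H_2: rank ker ∂_2 − rank ∂_3 = (12 − 12) − 0 = 0, and there is no ∂_3, so H_2 ≅ 0.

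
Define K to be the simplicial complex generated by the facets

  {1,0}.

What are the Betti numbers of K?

Take the total order 0 < 1 on the vertex set. Then K (dimension 1) consists of the simplices:

  0-simplices (2): [0], [1]
  1-simplices (1): [0,1]

so the chain groups are C_0 ≅ Z^2, C_1 ≅ Z^1.

The boundary map ∂_1: C_1 → C_0 sends each edge [p,q] (with p < q) to q − p. For instance
  ∂[0,1] = [1] − [0].
The resulting 2×1 matrix has rank 1, and its Smith normal form has invariant factors (1).

Now H_k = ker ∂_k / im ∂_{k+1}, so:

  H_0: rank C_0 − rank ∂_1 = 2 − 1 = 1, and the invariant factors of ∂_1 are all 1, so H_0 = Z.
  H_1: rank ker ∂_1 − rank ∂_2 = (1 − 1) − 0 = 0, and there is no ∂_2, so H_1 = 0.

Hence the Betti numbers are b_0 = 1, b_1 = 0.

b_0 = 1, b_1 = 0.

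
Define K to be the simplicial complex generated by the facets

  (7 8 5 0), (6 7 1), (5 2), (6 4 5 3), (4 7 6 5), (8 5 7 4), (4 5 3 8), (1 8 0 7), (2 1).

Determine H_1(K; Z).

H_1 = Z.

K has 9 vertices, 22 edges, 19 triangles, 6 3-simplices.
rank ∂_1 = 8, rank ∂_2 = 13 ⇒ b_1 = 22 − 8 − 13 = 1; all invariant factors of ∂_2 are 1 so no torsion. So H_1 = Z.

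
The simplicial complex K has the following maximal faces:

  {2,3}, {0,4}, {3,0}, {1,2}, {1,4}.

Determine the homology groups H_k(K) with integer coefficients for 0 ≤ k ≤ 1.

H_0 = Z,  H_1 = Z.

Take the total order 0 < 1 < 2 < 3 < 4 on the vertex set. Then K (dimension 1) consists of the simplices:

  0-simplices (5): [0], [1], [2], [3], [4]
  1-simplices (5): [0,3], [0,4], [1,2], [1,4], [2,3]

Hence C_0 ≅ Z^5, C_1 ≅ Z^5.

Boundary ∂_1: C_1 → C_0 maps an edge to its endpoints' difference, ∂[p,q] = q − p. For instance
  ∂[0,3] = [3] − [0].
The 5×5 boundary matrix has rank 4 and Smith normal form diag(1,1,1,1).

Reading off H_k = ker ∂_k / im ∂_{k+1}:

  H_0: rank C_0 − rank ∂_1 = 5 − 4 = 1, and the invariant factors of ∂_1 are all 1, so H_0 = Z.
  H_1: rank ker ∂_1 − rank ∂_2 = (5 − 4) − 0 = 1, and there is no ∂_2, so H_1 = Z.

(K is a triangulation of the circle S^1.)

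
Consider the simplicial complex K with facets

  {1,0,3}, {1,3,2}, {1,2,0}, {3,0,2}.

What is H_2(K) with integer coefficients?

H_2 ≅ Z.

We work with the vertex ordering 0 < 1 < 2 < 3. The simplices of K, each written with vertices in increasing order, are:

  0-simplices (4): [0], [1], [2], [3]
  1-simplices (6): [0,1], [0,2], [0,3], [1,2], [1,3], [2,3]
  2-simplices (4): [0,1,2], [0,1,3], [0,2,3], [1,2,3]

giving chain groups C_0 ≅ Z^4, C_1 ≅ Z^6, C_2 ≅ Z^4.

∂_1: C_1 → C_0 sends each edge [p,q] (with p < q) to q − p. For instance
  ∂[0,2] = [2] − [0].
The 4×6 boundary matrix has rank 3 and Smith normal form diag(1,1,1).

∂_2: C_2 → C_1 acts by ∂[p,q,r] = [q,r] − [p,r] + [p,q]. For instance
  ∂[1,2,3] = [2,3] − [1,3] + [1,2],
  ∂[0,1,3] = [1,3] − [0,3] + [0,1].
The resulting 6×4 matrix has rank 3, and its Smith normal form has invariant factors (1,1,1).

Reading off H_k = ker ∂_k / im ∂_{k+1}:

  H_2: rank ker ∂_2 − rank ∂_3 = (4 − 3) − 0 = 1, and there is no ∂_3, so H_2 ≅ Z.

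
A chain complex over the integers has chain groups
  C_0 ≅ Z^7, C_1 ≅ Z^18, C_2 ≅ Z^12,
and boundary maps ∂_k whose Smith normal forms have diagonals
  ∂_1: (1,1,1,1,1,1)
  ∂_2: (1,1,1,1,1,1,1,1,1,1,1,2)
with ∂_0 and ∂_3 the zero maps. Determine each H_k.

H_0: b_0 = 7 − 0 − 6 = 1; torsion from ∂_1 factors > 1: none. So H_0 = Z.
H_1: b_1 = 18 − 6 − 12 = 0; torsion from ∂_2 factors > 1: [2]. So H_1 = Z/2.
H_2: b_2 = 12 − 12 − 0 = 0; torsion from ∂_3 factors > 1: none. So H_2 = 0.

H_0 = Z,  H_1 = Z/2,  H_2 = 0.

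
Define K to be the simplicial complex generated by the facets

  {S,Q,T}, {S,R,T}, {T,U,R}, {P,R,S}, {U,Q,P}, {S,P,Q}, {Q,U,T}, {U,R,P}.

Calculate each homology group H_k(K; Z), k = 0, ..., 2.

H_0 ≅ Z,  H_1 = 0,  H_2 ≅ Z.

We work with the vertex ordering P < Q < R < S < T < U. The simplices of K, each written with vertices in increasing order, are:

  0-simplices (6): P, Q, R, S, T, U
  1-simplices (12): PQ, PR, PS, PU, QS, QT, QU, RS, RT, RU, ST, TU
  2-simplices (8): PQS, PQU, PRS, PRU, QST, QTU, RST, RTU

giving chain groups C_0 ≅ Z^6, C_1 ≅ Z^12, C_2 ≅ Z^8.

Boundary ∂_1: C_1 → C_0 maps an edge to its endpoints' difference, ∂[p,q] = q − p. For instance
  ∂PQ = Q − P.
This gives a 6×12 integer matrix of rank 5; reducing to Smith normal form yields diagonal entries (1,1,1,1,1).

∂_2: C_2 → C_1 maps a triangle to the signed sum of its edges. For instance
  ∂QTU = TU − QU + QT,
  ∂PRU = RU − PU + PR.
As a 12×8 matrix over Z this has rank 7, with invariant factors (1,1,1,1,1,1,1).

Now H_k = ker ∂_k / im ∂_{k+1}, so:

  H_0: rank C_0 − rank ∂_1 = 6 − 5 = 1, and the invariant factors of ∂_1 are all 1, so H_0 = Z.
  H_1: rank ker ∂_1 − rank ∂_2 = (12 − 5) − 7 = 0, and the invariant factors of ∂_2 are all 1, so H_1 = 0.
  H_2: rank ker ∂_2 − rank ∂_3 = (8 − 7) − 0 = 1, and there is no ∂_3, so H_2 = Z.

As a check, the Euler characteristic is 6 − 12 + 8 = 2, which agrees with 1 − 0 + 1 = 2.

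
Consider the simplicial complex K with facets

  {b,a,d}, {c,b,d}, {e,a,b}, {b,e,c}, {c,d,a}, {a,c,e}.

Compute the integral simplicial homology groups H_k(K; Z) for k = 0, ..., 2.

Order the vertices as a < b < c < d < e. Listing each simplex with vertices in this order, K has dimension 2 with simplices:

  0-simplices (5): a, b, c, d, e
  1-simplices (9): ab, ac, ad, ae, bc, bd, be, cd, ce
  2-simplices (6): abd, abe, acd, ace, bcd, bce

Hence C_0 ≅ Z^5, C_1 ≅ Z^9, C_2 ≅ Z^6.

The boundary map ∂_1: C_1 → C_0 is given by ∂[p,q] = [q] − [p]. For instance
  ∂ce = e − c.
This gives a 5×9 integer matrix of rank 4; reducing to Smith normal form yields diagonal entries (1,1,1,1).

Boundary ∂_2: C_2 → C_1 acts by ∂[p,q,r] = [q,r] − [p,r] + [p,q]. For instance
  ∂acd = cd − ad + ac,
  ∂ace = ce − ae + ac.
The 9×6 boundary matrix has rank 5 and Smith normal form diag(1,1,1,1,1).

Computing H_k = (kernel of ∂_k) / (image of ∂_{k+1}):

  H_0: rank C_0 − rank ∂_1 = 5 − 4 = 1, and the invariant factors of ∂_1 are all 1, so H_0 = Z.
  H_1: rank ker ∂_1 − rank ∂_2 = (9 − 4) − 5 = 0, and the invariant factors of ∂_2 are all 1, so H_1 = 0.
  H_2: rank ker ∂_2 − rank ∂_3 = (6 − 5) − 0 = 1, and there is no ∂_3, so H_2 = Z.

H_0 ≅ Z,  H_1 = 0,  H_2 ≅ Z.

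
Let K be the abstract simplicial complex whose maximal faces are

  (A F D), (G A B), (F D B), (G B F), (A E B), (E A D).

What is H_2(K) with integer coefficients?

Fix the vertex order A < B < D < E < F < G and write every simplex with vertices in increasing order. Then dim K = 2 and the simplices of K are:

  0-simplices (6): A, B, D, E, F, G
  1-simplices (12): AB, AD, AE, AF, AG, BD, BE, BF, BG, DE, DF, FG
  2-simplices (6): ABE, ABG, ADE, ADF, BDF, BFG

Hence C_0 ≅ Z^6, C_1 ≅ Z^12, C_2 ≅ Z^6.

Boundary ∂_1: C_1 → C_0 maps an edge to its endpoints' difference, ∂[p,q] = q − p.
As a 6×12 matrix over Z this has rank 5, with invariant factors (1,1,1,1,1).

∂_2: C_2 → C_1 acts by ∂[p,q,r] = [q,r] − [p,r] + [p,q]. For instance
  ∂ABG = BG − AG + AB,
  ∂ADF = DF − AF + AD.
The 12×6 boundary matrix has rank 6 and Smith normal form diag(1,1,1,1,1,1).

Now H_k = ker ∂_k / im ∂_{k+1}, so:

  H_2: rank ker ∂_2 − rank ∂_3 = (6 − 6) − 0 = 0, and there is no ∂_3, so H_2 = 0.

H_2 ≅ 0.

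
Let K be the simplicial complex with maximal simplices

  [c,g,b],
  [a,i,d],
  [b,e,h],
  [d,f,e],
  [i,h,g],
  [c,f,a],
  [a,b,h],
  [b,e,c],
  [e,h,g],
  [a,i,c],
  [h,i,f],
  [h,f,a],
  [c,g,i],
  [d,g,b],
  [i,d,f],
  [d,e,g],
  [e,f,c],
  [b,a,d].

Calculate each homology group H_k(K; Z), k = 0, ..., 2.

K has 9 vertices, 27 edges, 18 triangles.
rank ∂_0 = 0, rank ∂_1 = 8 ⇒ b_0 = 9 − 0 − 8 = 1; all invariant factors of ∂_1 are 1 so no torsion. So H_0 ≅ Z.
rank ∂_1 = 8, rank ∂_2 = 18 ⇒ b_1 = 27 − 8 − 18 = 1; ∂_2 has invariant factor(s) [2] giving torsion. So H_1 ≅ Z × Z/2.
rank ∂_2 = 18, rank ∂_3 = 0 ⇒ b_2 = 18 − 18 − 0 = 0. So H_2 ≅ 0.

H_0 = Z,  H_1 = Z × Z/2,  H_2 = 0.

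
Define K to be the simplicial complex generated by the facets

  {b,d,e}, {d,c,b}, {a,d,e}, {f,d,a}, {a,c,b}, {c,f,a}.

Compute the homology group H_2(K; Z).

We work with the vertex ordering a < b < c < d < e < f. The simplices of K, each written with vertices in increasing order, are:

  0-simplices (6): a, b, c, d, e, f
  1-simplices (12): ab, ac, ad, ae, af, bc, bd, be, cd, cf, de, df
  2-simplices (6): abc, acf, ade, adf, bcd, bde

giving chain groups C_0 ≅ Z^6, C_1 ≅ Z^12, C_2 ≅ Z^6.

The boundary map ∂_1: C_1 → C_0 maps an edge to its endpoints' difference, ∂[p,q] = q − p. For instance
  ∂bd = d − b.
The resulting 6×12 matrix has rank 5, and its Smith normal form has invariant factors (1,1,1,1,1).

Boundary ∂_2: C_2 → C_1 acts by ∂[p,q,r] = [q,r] − [p,r] + [p,q]. For instance
  ∂acf = cf − af + ac,
  ∂bde = de − be + bd.
This gives a 12×6 integer matrix of rank 6; reducing to Smith normal form yields diagonal entries (1,1,1,1,1,1).

Computing H_k = (kernel of ∂_k) / (image of ∂_{k+1}):

  H_2: rank ker ∂_2 − rank ∂_3 = (6 − 6) − 0 = 0, and there is no ∂_3, so H_2 ≅ 0.

(K is a triangulation of the cylinder S^1 x I.)

H_2 = 0.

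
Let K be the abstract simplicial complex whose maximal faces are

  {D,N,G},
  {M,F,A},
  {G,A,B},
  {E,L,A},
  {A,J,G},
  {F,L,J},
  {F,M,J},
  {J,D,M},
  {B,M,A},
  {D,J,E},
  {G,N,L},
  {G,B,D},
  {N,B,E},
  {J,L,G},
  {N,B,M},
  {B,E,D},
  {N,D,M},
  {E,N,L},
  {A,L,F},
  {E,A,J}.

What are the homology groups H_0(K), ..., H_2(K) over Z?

H_0 = Z,  H_1 = Z ⊕ Z/2,  H_2 = 0.

Order the vertices as A < B < D < E < F < G < J < L < M < N. Listing each simplex with vertices in this order, K has dimension 2 with simplices:

  0-simplices (10): A, B, D, E, F, G, J, L, M, N
  1-simplices (30): AB, AE, AF, AG, AJ, AL, AM, BD, BE, BG, BM, BN, DE, DG, DJ, DM, DN, EJ, EL, EN, FJ, FL, FM, GJ, GL, GN, JL, JM, LN, MN
  2-simplices (20): ABG, ABM, AEJ, AEL, AFL, AFM, AGJ, BDE, BDG, BEN, BMN, DEJ, DGN, DJM, DMN, ELN, FJL, FJM, GJL, GLN

giving chain groups C_0 ≅ Z^10, C_1 ≅ Z^30, C_2 ≅ Z^20.

The boundary map ∂_1: C_1 → C_0 maps an edge to its endpoints' difference, ∂[p,q] = q − p. For instance
  ∂JM = M − J.
The resulting 10×30 matrix has rank 9, and its Smith normal form has invariant factors (1,1,1,1,1,1,1,1,1).

∂_2: C_2 → C_1 maps a triangle to the signed sum of its edges. For instance
  ∂ABM = BM − AM + AB,
  ∂AEJ = EJ − AJ + AE.
The 30×20 boundary matrix has rank 20 and Smith normal form diag(1,1,1,1,1,1,1,1,1,1,1,1,1,1,1,1,1,1,1,2).

Reading off H_k = ker ∂_k / im ∂_{k+1}:

  H_0: rank C_0 − rank ∂_1 = 10 − 9 = 1, and the invariant factors of ∂_1 are all 1, so H_0 = Z.
  H_1: rank ker ∂_1 − rank ∂_2 = (30 − 9) − 20 = 1, and ∂_2 has invariant factor 2 > 1, so H_1 = Z ⊕ Z/2.
  H_2: rank ker ∂_2 − rank ∂_3 = (20 − 20) − 0 = 0, and there is no ∂_3, so H_2 = 0.

As a check, the Euler characteristic is 10 − 30 + 20 = 0, which agrees with 1 − 1 + 0 = 0.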